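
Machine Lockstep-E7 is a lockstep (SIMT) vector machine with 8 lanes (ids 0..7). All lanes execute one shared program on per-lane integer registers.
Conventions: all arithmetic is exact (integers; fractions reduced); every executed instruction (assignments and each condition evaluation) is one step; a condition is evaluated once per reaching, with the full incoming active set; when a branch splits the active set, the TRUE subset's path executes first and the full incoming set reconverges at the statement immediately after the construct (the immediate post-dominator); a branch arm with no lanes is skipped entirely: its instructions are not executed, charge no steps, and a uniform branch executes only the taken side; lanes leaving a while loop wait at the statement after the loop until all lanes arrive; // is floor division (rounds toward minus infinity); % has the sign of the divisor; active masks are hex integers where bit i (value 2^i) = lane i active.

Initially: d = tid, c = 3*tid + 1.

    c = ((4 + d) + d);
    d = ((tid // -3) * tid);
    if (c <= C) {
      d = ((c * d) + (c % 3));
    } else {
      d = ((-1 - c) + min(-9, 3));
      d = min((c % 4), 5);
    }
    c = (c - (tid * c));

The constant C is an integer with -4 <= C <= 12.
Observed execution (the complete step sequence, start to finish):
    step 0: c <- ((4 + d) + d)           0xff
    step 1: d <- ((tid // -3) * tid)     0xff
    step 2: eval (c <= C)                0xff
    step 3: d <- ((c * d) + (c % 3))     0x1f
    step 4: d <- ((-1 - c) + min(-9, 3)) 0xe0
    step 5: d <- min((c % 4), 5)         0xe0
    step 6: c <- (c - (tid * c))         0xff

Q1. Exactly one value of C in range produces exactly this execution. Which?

Answer: C = 12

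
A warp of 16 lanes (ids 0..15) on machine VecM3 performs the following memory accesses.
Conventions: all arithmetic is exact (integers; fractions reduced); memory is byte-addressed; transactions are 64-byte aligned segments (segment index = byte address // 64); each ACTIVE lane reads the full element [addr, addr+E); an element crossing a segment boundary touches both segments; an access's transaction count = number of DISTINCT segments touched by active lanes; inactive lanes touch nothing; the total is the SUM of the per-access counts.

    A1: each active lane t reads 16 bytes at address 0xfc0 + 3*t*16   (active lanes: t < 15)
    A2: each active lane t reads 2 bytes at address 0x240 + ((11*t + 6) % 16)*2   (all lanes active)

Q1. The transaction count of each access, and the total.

A1: 11 transactions
A2: 1 transaction

Answer: 11,1; total 12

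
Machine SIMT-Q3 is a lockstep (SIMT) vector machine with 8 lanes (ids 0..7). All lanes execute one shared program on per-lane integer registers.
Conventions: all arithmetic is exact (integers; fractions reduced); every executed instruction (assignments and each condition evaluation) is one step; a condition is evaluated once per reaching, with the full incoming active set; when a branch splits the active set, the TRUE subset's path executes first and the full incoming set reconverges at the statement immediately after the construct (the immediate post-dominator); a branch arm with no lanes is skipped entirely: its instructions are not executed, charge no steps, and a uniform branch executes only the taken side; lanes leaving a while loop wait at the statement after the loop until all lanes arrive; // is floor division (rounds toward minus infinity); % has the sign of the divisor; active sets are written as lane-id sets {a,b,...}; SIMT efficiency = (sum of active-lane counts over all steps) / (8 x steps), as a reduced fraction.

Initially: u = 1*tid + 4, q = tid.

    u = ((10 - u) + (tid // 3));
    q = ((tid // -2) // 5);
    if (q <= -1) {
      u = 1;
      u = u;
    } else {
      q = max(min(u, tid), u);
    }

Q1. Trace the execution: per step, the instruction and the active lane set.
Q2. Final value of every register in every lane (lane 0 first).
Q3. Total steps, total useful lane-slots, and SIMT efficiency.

step 0: u <- ((10 - u) + (tid // 3)) {0,1,2,3,4,5,6,7}
step 1: q <- ((tid // -2) // 5)      {0,1,2,3,4,5,6,7}
step 2: eval (q <= -1)               {0,1,2,3,4,5,6,7}
step 3: u <- 1                       {1,2,3,4,5,6,7}
step 4: u <- u                       {1,2,3,4,5,6,7}
step 5: q <- max(min(u, tid), u)     {0}

Answer: 6 steps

u: 6,1,1,1,1,1,1,1
q: 6,-1,-1,-1,-1,-1,-1,-1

steps = 6; useful = 39; efficiency = 39/48 = 13/16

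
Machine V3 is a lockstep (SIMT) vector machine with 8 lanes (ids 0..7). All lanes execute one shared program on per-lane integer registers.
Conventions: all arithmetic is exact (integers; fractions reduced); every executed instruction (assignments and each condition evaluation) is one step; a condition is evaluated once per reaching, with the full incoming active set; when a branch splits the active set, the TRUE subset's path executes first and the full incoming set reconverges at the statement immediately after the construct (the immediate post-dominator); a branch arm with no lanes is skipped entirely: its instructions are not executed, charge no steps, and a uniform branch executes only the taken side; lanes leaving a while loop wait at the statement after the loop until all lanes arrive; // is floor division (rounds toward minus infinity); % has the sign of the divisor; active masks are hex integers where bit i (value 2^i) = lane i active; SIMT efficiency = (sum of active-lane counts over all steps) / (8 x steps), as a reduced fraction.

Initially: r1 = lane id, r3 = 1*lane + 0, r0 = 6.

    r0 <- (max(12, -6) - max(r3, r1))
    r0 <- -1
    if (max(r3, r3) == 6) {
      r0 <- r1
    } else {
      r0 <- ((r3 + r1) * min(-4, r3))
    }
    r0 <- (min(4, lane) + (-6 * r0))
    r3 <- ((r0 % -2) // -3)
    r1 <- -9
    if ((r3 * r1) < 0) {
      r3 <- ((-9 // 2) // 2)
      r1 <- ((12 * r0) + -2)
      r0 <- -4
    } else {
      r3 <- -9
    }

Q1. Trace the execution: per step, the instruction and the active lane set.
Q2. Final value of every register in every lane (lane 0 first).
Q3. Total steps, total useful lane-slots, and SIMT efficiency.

step 0: r0 <- (max(12, -6) - max(r3, r1)) 0xff
step 1: r0 <- -1                     0xff
step 2: eval (max(r3, r3) == 6)      0xff
step 3: r0 <- r1                     0x40
step 4: r0 <- ((r3 + r1) * min(-4, r3)) 0xbf
step 5: r0 <- (min(4, lane) + (-6 * r0)) 0xff
step 6: r3 <- ((r0 % -2) // -3)      0xff
step 7: r1 <- -9                     0xff
step 8: eval ((r3 * r1) < 0)         0xff
step 9: r3 <- -9                     0xff

Answer: 10 steps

r1: -9,-9,-9,-9,-9,-9,-9,-9
r3: -9,-9,-9,-9,-9,-9,-9,-9
r0: 0,49,98,147,196,244,-32,340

steps = 10; useful = 72; efficiency = 72/80 = 9/10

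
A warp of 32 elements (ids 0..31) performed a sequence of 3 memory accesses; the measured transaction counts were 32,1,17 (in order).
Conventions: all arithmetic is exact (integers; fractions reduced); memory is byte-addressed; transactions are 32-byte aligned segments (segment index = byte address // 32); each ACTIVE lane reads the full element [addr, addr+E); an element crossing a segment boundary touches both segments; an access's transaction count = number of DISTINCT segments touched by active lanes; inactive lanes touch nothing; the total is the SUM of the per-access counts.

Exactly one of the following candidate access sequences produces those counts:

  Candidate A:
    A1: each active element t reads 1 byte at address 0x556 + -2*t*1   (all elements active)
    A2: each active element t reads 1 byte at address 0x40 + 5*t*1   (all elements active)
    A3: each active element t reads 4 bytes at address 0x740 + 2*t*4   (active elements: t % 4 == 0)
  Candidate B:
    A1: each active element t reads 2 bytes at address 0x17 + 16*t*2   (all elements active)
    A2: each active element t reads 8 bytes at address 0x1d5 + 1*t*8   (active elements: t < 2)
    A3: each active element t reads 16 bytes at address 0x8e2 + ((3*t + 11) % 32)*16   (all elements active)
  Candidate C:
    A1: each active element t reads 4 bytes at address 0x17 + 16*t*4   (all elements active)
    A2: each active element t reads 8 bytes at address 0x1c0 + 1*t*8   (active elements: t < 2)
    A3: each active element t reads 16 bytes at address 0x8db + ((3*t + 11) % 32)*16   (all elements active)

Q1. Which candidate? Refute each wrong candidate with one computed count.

A: A1 gives 3 transactions, not 32
B: A2 gives 2 transactions, not 1
C: all counts match (32,1,17)

Answer: C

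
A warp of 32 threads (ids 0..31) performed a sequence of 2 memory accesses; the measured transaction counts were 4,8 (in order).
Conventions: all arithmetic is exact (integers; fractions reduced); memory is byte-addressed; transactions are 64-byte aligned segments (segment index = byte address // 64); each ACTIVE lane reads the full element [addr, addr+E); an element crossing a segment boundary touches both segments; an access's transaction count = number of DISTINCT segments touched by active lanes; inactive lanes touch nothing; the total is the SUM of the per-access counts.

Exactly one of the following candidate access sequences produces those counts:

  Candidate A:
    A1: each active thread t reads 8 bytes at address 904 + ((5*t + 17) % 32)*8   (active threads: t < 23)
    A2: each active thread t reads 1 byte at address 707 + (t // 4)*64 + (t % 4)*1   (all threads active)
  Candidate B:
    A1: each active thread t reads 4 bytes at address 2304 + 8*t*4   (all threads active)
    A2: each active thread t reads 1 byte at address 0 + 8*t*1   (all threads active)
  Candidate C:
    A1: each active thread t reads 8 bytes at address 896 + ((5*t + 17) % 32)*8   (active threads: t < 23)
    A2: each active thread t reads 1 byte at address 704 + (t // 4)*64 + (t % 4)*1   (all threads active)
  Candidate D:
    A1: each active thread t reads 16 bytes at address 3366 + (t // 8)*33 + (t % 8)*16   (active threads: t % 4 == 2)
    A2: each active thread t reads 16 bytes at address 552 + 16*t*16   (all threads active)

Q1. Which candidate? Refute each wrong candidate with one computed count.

A: A1 gives 5 transactions, not 4
B: A1 gives 16 transactions, not 4
D: A1 gives 3 transactions, not 4
C: all counts match (4,8)

Answer: C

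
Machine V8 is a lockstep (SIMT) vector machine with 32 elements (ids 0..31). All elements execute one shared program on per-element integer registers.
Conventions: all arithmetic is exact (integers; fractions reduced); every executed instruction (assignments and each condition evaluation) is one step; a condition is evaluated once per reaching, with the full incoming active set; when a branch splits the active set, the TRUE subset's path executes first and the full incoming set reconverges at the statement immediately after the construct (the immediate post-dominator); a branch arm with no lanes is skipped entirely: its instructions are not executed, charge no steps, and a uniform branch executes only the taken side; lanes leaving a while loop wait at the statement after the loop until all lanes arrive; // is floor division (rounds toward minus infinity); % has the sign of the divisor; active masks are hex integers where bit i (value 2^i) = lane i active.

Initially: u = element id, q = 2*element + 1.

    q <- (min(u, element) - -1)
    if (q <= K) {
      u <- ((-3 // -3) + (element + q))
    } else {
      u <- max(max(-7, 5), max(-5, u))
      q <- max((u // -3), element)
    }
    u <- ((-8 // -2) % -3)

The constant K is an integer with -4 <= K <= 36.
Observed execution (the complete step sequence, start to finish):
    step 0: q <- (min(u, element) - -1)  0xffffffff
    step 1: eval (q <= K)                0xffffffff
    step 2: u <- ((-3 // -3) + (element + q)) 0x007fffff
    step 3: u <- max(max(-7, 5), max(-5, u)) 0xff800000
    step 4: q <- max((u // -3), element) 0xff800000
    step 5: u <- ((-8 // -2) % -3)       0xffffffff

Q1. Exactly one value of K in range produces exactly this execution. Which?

Answer: K = 23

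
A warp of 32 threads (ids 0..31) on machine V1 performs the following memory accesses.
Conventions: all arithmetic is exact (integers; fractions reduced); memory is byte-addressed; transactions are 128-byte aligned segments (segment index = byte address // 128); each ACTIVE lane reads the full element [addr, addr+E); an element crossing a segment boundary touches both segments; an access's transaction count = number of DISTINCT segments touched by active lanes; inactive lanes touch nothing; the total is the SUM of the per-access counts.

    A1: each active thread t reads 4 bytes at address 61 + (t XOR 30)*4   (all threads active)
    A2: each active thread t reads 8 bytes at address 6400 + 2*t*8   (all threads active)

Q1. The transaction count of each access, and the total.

A1: 2 transactions
A2: 4 transactions

Answer: 2,4; total 6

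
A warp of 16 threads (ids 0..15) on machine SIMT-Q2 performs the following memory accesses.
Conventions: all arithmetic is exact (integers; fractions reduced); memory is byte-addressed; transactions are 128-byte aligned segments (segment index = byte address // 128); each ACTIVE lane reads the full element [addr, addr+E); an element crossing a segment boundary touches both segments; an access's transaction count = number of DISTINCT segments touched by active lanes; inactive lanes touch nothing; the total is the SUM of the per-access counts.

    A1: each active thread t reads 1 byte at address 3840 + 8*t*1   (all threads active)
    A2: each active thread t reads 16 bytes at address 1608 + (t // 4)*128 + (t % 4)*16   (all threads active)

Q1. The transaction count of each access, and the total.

A1: 1 transaction
A2: 5 transactions

Answer: 1,5; total 6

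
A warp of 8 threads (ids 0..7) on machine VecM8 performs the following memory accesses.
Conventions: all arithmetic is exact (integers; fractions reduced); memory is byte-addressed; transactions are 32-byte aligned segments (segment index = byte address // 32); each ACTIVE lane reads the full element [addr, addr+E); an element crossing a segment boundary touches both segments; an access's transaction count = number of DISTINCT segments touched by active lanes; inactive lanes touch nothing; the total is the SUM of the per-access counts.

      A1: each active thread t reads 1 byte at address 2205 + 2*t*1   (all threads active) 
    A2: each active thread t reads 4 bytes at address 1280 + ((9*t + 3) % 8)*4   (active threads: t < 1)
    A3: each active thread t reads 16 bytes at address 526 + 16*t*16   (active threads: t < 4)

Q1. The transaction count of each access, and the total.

A1: 2 transactions
A2: 1 transaction
A3: 4 transactions

Answer: 2,1,4; total 7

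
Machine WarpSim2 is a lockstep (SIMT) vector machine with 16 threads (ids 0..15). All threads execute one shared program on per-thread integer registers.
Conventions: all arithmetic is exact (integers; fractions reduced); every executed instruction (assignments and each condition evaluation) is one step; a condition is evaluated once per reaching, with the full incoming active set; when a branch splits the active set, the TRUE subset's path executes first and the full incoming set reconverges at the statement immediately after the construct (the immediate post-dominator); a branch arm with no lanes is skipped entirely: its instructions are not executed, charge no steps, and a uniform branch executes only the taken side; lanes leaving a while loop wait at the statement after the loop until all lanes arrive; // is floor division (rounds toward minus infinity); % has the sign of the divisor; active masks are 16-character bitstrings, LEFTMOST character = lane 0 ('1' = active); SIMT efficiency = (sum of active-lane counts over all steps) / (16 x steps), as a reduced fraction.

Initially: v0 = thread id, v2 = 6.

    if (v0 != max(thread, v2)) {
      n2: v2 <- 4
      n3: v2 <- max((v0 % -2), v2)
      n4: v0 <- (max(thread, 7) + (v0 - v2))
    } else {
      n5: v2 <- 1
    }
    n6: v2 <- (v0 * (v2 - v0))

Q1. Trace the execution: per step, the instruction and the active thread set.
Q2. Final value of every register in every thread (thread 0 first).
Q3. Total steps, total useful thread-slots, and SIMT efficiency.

step 0: eval (v0 != max(thread, v2)) 1111111111111111
step 1: v2 <- 4                      1111110000000000
step 2: v2 <- max((v0 % -2), v2)     1111110000000000
step 3: v0 <- (max(thread, 7) + (v0 - v2)) 1111110000000000
step 4: v2 <- 1                      0000001111111111
step 5: v2 <- (v0 * (v2 - v0))       1111111111111111

Answer: 6 steps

v0: 3,4,5,6,7,8,6,7,8,9,10,11,12,13,14,15
v2: 3,0,-5,-12,-21,-32,-30,-42,-56,-72,-90,-110,-132,-156,-182,-210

steps = 6; useful = 60; efficiency = 60/96 = 5/8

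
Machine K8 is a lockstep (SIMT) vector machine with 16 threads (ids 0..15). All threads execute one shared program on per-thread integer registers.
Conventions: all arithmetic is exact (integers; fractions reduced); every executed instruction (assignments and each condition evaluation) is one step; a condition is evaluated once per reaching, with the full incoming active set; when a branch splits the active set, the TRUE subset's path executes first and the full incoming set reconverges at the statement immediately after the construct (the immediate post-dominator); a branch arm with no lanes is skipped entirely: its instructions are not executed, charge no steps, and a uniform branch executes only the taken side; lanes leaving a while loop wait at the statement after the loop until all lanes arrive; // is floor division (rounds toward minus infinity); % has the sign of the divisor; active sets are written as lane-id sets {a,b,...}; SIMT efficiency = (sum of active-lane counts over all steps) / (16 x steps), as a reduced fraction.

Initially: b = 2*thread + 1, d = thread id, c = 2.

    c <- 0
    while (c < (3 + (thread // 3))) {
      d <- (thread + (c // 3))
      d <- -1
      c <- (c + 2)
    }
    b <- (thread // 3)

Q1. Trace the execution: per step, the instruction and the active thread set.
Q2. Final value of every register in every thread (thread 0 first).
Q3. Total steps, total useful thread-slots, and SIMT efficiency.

step 0: c <- 0                       {0,1,2,3,4,5,6,7,8,9,10,11,12,13,14,15}
step 1: eval (c < (3 + (thread // 3))) {0,1,2,3,4,5,6,7,8,9,10,11,12,13,14,15}
step 2: d <- (thread + (c // 3))     {0,1,2,3,4,5,6,7,8,9,10,11,12,13,14,15}
step 3: d <- -1                      {0,1,2,3,4,5,6,7,8,9,10,11,12,13,14,15}
step 4: c <- (c + 2)                 {0,1,2,3,4,5,6,7,8,9,10,11,12,13,14,15}
step 5: eval (c < (3 + (thread // 3))) {0,1,2,3,4,5,6,7,8,9,10,11,12,13,14,15}
step 6: d <- (thread + (c // 3))     {0,1,2,3,4,5,6,7,8,9,10,11,12,13,14,15}
step 7: d <- -1                      {0,1,2,3,4,5,6,7,8,9,10,11,12,13,14,15}
step 8: c <- (c + 2)                 {0,1,2,3,4,5,6,7,8,9,10,11,12,13,14,15}
step 9: eval (c < (3 + (thread // 3))) {0,1,2,3,4,5,6,7,8,9,10,11,12,13,14,15}
step 10: d <- (thread + (c // 3))     {6,7,8,9,10,11,12,13,14,15}
step 11: d <- -1                      {6,7,8,9,10,11,12,13,14,15}
step 12: c <- (c + 2)                 {6,7,8,9,10,11,12,13,14,15}
step 13: eval (c < (3 + (thread // 3))) {6,7,8,9,10,11,12,13,14,15}
step 14: d <- (thread + (c // 3))     {12,13,14,15}
step 15: d <- -1                      {12,13,14,15}
step 16: c <- (c + 2)                 {12,13,14,15}
step 17: eval (c < (3 + (thread // 3))) {12,13,14,15}
step 18: b <- (thread // 3)           {0,1,2,3,4,5,6,7,8,9,10,11,12,13,14,15}

Answer: 19 steps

b: 0,0,0,1,1,1,2,2,2,3,3,3,4,4,4,5
d: -1,-1,-1,-1,-1,-1,-1,-1,-1,-1,-1,-1,-1,-1,-1,-1
c: 4,4,4,4,4,4,6,6,6,6,6,6,8,8,8,8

steps = 19; useful = 232; efficiency = 232/304 = 29/38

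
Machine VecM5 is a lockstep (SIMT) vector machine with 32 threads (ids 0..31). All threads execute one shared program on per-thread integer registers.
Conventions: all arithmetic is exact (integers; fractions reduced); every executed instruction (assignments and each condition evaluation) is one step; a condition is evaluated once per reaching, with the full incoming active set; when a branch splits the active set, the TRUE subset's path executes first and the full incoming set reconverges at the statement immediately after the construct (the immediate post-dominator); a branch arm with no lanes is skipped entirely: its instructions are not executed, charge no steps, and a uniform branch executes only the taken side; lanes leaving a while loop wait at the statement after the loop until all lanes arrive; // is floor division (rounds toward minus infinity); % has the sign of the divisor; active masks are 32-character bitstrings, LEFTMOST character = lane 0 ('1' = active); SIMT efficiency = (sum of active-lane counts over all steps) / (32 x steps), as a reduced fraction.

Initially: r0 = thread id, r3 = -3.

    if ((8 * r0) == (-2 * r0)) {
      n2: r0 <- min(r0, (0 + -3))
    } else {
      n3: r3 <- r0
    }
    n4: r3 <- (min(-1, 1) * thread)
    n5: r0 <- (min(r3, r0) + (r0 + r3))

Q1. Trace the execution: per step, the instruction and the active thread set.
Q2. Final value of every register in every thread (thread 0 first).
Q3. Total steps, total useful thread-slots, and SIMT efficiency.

step 0: eval ((8 * r0) == (-2 * r0)) 11111111111111111111111111111111
step 1: r0 <- min(r0, (0 + -3))      10000000000000000000000000000000
step 2: r3 <- r0                     01111111111111111111111111111111
step 3: r3 <- (min(-1, 1) * thread)  11111111111111111111111111111111
step 4: r0 <- (min(r3, r0) + (r0 + r3)) 11111111111111111111111111111111

Answer: 5 steps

r0: -6,-1,-2,-3,-4,-5,-6,-7,-8,-9,-10,-11,-12,-13,-14,-15,-16,-17,-18,-19,-20,-21,-22,-23,-24,-25,-26,-27,-28,-29,-30,-31
r3: 0,-1,-2,-3,-4,-5,-6,-7,-8,-9,-10,-11,-12,-13,-14,-15,-16,-17,-18,-19,-20,-21,-22,-23,-24,-25,-26,-27,-28,-29,-30,-31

steps = 5; useful = 128; efficiency = 128/160 = 4/5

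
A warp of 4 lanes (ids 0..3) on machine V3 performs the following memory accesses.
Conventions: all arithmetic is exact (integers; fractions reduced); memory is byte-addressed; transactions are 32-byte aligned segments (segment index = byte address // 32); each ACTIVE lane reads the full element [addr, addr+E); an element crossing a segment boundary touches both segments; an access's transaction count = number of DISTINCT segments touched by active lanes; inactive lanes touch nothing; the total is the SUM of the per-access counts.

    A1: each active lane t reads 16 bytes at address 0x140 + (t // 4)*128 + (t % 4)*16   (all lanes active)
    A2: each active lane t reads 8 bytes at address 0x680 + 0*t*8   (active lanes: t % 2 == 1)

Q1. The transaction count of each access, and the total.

A1: 2 transactions
A2: 1 transaction

Answer: 2,1; total 3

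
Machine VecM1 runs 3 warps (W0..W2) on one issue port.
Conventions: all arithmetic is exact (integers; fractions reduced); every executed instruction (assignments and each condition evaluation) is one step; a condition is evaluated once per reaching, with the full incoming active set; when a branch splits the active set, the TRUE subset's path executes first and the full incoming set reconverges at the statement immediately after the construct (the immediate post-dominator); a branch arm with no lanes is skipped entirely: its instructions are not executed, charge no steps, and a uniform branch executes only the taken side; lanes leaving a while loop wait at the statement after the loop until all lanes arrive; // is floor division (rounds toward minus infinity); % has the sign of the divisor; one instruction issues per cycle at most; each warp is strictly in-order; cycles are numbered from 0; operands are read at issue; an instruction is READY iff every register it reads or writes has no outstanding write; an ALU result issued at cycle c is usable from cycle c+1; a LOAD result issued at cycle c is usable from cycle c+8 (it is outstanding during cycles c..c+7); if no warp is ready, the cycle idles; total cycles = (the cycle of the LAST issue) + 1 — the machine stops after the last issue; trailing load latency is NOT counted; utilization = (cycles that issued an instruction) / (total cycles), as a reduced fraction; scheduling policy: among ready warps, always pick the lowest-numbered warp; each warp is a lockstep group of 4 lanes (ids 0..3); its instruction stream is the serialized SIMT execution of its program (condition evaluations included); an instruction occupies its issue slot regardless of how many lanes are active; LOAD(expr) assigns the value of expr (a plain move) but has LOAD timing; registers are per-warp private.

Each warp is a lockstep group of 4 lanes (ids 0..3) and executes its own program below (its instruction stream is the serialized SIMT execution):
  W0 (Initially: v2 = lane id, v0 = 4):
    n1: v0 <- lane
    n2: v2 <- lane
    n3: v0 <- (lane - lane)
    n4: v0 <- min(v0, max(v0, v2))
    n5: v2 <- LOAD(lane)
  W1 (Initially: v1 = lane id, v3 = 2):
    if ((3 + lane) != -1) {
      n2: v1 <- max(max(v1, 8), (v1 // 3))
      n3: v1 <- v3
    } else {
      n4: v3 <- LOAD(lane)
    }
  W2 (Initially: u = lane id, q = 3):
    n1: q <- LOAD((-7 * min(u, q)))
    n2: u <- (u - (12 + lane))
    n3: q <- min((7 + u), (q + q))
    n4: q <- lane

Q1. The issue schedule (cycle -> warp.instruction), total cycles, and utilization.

cycle 0: W0.I0
cycle 1: W0.I1
cycle 2: W0.I2
cycle 3: W0.I3
cycle 4: W0.I4
cycle 5: W1.I0
cycle 6: W1.I1
cycle 7: W1.I2
cycle 8: W2.I0
cycle 9: W2.I1
cycle 10: idle
cycle 11: idle
cycle 12: idle
cycle 13: idle
cycle 14: idle
cycle 15: idle
cycle 16: W2.I2
cycle 17: W2.I3

Answer: 18 cycles, utilization 2/3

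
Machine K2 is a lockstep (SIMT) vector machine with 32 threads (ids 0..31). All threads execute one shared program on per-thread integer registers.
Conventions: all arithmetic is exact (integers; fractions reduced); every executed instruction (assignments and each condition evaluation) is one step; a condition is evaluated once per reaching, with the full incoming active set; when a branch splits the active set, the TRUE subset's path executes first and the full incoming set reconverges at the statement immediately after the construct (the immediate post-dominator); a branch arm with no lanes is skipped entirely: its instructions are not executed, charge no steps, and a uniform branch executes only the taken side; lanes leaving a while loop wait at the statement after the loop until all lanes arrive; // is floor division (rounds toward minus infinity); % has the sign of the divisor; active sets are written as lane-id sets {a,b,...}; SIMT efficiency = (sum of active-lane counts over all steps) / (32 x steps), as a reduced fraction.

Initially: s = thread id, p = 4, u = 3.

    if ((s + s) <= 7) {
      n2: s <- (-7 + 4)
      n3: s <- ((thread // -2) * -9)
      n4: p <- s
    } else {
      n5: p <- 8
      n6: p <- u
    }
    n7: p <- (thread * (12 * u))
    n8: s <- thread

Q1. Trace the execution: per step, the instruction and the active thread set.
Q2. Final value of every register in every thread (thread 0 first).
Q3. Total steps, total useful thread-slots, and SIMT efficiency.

step 0: eval ((s + s) <= 7)          {0,1,2,3,4,5,6,7,8,9,10,11,12,13,14,15,16,17,18,19,20,21,22,23,24,25,26,27,28,29,30,31}
step 1: s <- (-7 + 4)                {0,1,2,3}
step 2: s <- ((thread // -2) * -9)   {0,1,2,3}
step 3: p <- s                       {0,1,2,3}
step 4: p <- 8                       {4,5,6,7,8,9,10,11,12,13,14,15,16,17,18,19,20,21,22,23,24,25,26,27,28,29,30,31}
step 5: p <- u                       {4,5,6,7,8,9,10,11,12,13,14,15,16,17,18,19,20,21,22,23,24,25,26,27,28,29,30,31}
step 6: p <- (thread * (12 * u))     {0,1,2,3,4,5,6,7,8,9,10,11,12,13,14,15,16,17,18,19,20,21,22,23,24,25,26,27,28,29,30,31}
step 7: s <- thread                  {0,1,2,3,4,5,6,7,8,9,10,11,12,13,14,15,16,17,18,19,20,21,22,23,24,25,26,27,28,29,30,31}

Answer: 8 steps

s: 0,1,2,3,4,5,6,7,8,9,10,11,12,13,14,15,16,17,18,19,20,21,22,23,24,25,26,27,28,29,30,31
p: 0,36,72,108,144,180,216,252,288,324,360,396,432,468,504,540,576,612,648,684,720,756,792,828,864,900,936,972,1008,1044,1080,1116
u: 3,3,3,3,3,3,3,3,3,3,3,3,3,3,3,3,3,3,3,3,3,3,3,3,3,3,3,3,3,3,3,3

steps = 8; useful = 164; efficiency = 164/256 = 41/64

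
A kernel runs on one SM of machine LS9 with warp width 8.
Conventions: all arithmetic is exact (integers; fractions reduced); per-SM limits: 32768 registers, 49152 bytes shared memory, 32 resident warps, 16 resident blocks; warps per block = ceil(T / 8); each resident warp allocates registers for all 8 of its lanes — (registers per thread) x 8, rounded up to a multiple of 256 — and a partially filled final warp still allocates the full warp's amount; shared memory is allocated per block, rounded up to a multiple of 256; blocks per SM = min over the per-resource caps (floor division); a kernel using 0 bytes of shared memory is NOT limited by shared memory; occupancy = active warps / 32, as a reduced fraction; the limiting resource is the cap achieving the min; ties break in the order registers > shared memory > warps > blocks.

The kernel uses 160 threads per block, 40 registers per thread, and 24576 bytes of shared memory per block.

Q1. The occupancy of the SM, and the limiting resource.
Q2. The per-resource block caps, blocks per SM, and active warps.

Answer: occupancy 5/8, limited by warps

registers: 3 blocks
shared memory: 2 blocks
warps: 1 block
blocks: 16 blocks

Answer: 1 block, 20 active warps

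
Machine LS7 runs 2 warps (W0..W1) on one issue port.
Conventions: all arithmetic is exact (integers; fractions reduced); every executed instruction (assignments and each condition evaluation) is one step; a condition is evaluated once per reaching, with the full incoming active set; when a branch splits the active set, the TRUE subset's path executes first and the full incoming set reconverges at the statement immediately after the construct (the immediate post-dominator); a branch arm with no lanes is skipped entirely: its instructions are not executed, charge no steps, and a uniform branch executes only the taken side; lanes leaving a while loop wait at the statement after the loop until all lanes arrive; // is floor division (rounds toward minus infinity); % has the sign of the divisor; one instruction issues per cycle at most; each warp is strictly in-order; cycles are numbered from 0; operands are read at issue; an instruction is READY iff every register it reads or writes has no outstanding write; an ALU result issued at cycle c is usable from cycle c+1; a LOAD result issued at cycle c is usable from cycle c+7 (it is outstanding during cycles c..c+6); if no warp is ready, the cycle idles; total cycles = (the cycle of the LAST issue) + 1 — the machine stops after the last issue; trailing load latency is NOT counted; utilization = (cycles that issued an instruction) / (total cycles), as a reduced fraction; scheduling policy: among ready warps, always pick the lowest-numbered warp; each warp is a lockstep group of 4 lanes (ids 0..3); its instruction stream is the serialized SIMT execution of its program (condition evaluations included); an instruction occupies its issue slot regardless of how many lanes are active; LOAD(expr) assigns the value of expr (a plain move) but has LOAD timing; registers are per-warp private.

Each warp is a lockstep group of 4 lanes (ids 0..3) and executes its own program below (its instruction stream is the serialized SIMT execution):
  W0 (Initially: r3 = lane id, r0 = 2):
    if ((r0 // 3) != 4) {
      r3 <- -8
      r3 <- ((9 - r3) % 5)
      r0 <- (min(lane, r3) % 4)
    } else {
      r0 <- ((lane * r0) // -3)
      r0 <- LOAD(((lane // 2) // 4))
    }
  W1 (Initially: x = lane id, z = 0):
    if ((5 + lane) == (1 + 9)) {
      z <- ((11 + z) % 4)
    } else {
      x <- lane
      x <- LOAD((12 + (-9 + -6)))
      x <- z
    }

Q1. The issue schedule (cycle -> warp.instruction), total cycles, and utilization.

cycle 0: W0.I0
cycle 1: W0.I1
cycle 2: W0.I2
cycle 3: W0.I3
cycle 4: W1.I0
cycle 5: W1.I1
cycle 6: W1.I2
cycle 7: idle
cycle 8: idle
cycle 9: idle
cycle 10: idle
cycle 11: idle
cycle 12: idle
cycle 13: W1.I3

Answer: 14 cycles, utilization 4/7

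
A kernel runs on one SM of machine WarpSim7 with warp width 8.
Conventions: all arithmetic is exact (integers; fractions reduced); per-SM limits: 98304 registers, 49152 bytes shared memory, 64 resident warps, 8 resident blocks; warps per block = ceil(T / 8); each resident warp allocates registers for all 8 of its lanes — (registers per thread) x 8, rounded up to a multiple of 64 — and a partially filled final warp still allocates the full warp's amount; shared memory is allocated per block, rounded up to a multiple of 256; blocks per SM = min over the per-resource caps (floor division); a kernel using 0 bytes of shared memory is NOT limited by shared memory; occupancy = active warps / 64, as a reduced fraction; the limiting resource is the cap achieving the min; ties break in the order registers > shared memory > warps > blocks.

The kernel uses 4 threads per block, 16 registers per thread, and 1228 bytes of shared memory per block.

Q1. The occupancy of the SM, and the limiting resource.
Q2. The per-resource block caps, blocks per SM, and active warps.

Answer: occupancy 1/8, limited by blocks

registers: 768 blocks
shared memory: 38 blocks
warps: 64 blocks
blocks: 8 blocks

Answer: 8 blocks, 8 active warps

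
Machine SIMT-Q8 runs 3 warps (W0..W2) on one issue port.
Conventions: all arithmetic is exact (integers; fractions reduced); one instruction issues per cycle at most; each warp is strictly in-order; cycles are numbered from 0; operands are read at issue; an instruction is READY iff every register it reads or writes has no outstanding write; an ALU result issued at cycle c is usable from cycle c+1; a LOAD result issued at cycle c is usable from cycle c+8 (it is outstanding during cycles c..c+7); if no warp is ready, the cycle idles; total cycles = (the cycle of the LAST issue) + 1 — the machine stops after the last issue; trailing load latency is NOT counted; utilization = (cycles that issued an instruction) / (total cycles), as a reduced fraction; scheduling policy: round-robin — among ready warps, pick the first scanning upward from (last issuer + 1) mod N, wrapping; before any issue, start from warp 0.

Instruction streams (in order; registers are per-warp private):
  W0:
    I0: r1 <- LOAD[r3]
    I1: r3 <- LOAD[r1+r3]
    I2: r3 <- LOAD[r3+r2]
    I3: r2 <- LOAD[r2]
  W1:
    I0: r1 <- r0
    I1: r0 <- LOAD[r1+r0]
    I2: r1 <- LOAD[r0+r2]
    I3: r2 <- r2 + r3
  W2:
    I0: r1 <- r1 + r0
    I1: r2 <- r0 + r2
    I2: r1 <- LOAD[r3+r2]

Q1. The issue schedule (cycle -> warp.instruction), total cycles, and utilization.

cycle 0: W0.I0
cycle 1: W1.I0
cycle 2: W2.I0
cycle 3: W1.I1
cycle 4: W2.I1
cycle 5: W2.I2
cycle 6: idle
cycle 7: idle
cycle 8: W0.I1
cycle 9: idle
cycle 10: idle
cycle 11: W1.I2
cycle 12: W1.I3
cycle 13: idle
cycle 14: idle
cycle 15: idle
cycle 16: W0.I2
cycle 17: W0.I3

Answer: 18 cycles, utilization 11/18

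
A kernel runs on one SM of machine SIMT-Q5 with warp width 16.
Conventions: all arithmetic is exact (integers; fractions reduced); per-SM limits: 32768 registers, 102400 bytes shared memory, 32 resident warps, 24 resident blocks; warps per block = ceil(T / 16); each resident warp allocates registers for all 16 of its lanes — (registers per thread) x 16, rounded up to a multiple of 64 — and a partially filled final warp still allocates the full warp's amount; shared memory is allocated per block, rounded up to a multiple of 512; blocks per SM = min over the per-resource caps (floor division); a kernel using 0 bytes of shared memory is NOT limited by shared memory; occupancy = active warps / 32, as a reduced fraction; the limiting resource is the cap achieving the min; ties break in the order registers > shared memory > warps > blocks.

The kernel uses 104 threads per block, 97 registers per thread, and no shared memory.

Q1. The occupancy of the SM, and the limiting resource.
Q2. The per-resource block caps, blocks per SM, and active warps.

Answer: occupancy 7/16, limited by registers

registers: 2 blocks
shared memory: no limit (kernel uses none)
warps: 4 blocks
blocks: 24 blocks

Answer: 2 blocks, 14 active warps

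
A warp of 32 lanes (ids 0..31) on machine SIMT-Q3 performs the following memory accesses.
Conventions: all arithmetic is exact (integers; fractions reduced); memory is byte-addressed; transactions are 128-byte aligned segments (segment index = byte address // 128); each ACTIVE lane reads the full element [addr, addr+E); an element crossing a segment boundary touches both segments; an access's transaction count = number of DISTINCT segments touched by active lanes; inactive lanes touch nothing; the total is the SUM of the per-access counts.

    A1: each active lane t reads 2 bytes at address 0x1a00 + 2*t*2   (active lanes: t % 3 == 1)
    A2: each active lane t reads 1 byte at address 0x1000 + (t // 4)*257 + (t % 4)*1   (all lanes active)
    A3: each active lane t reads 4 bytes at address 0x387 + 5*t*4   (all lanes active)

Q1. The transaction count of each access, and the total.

A1: 1 transaction
A2: 8 transactions
A3: 5 transactions

Answer: 1,8,5; total 14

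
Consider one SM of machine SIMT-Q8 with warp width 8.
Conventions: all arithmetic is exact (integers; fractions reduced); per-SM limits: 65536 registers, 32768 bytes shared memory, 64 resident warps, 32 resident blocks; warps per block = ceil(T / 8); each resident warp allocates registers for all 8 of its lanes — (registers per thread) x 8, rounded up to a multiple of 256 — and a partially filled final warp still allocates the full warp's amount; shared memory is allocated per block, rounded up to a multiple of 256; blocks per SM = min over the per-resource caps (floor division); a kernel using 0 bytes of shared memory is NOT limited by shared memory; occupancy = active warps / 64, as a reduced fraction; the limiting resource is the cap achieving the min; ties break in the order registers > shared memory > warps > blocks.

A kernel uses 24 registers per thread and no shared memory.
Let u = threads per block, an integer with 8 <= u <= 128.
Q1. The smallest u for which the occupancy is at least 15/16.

Answer: u = 9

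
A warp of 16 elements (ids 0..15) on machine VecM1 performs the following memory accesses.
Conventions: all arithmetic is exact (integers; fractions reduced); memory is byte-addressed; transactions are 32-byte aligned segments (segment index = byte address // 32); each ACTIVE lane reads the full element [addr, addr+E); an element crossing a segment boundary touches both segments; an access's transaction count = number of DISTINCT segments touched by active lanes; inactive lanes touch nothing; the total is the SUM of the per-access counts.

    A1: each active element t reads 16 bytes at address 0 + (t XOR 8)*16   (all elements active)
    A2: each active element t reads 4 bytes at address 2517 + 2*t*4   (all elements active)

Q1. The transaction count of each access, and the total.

A1: 8 transactions
A2: 5 transactions

Answer: 8,5; total 13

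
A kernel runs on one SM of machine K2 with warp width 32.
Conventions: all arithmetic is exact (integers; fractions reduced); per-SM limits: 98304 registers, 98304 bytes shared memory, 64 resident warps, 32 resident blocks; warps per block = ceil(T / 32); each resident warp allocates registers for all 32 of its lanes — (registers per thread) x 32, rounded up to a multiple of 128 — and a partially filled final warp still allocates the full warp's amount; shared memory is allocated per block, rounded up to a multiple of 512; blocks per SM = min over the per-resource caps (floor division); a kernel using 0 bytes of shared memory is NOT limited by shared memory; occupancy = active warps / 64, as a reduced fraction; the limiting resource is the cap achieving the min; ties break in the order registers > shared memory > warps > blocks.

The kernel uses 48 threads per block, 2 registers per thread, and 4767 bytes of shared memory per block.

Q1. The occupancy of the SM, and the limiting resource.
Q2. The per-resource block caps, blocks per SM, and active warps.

Answer: occupancy 19/32, limited by shared memory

registers: 384 blocks
shared memory: 19 blocks
warps: 32 blocks
blocks: 32 blocks

Answer: 19 blocks, 38 active warps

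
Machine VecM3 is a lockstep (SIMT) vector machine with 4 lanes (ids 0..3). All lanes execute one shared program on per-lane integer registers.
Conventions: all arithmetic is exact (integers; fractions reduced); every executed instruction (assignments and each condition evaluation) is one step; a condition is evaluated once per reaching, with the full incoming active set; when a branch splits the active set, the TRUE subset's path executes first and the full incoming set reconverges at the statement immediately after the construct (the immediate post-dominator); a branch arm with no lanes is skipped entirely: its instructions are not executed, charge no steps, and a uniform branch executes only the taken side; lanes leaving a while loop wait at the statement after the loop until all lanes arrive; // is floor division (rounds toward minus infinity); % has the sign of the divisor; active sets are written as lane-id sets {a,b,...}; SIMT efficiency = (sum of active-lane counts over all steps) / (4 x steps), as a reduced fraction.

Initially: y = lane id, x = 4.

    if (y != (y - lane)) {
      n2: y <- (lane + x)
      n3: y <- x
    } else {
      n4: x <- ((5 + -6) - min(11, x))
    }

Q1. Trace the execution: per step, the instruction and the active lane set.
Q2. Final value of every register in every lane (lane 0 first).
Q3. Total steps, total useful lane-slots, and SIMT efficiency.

step 0: eval (y != (y - lane))       {0,1,2,3}
step 1: y <- (lane + x)              {1,2,3}
step 2: y <- x                       {1,2,3}
step 3: x <- ((5 + -6) - min(11, x)) {0}

Answer: 4 steps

y: 0,4,4,4
x: -5,4,4,4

steps = 4; useful = 11; efficiency = 11/16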